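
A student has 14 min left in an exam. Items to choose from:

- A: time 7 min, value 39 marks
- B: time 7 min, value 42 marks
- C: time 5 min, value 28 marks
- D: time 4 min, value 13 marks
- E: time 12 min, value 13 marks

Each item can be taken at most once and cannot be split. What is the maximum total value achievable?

Check high-value combinations within 14 min:
- A+B: time 7+7=14, value 39+42=81
- B+C: time 7+5=12, value 42+28=70
- A+C: time 7+5=12, value 39+28=67
Best: 81 marks.

81 marks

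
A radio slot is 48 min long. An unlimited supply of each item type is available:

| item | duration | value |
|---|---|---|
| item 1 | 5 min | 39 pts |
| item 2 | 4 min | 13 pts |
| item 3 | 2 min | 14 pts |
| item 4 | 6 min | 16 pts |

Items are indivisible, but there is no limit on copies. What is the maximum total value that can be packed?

368 pts

Best value-per-unit is item 1 at 39/5; filling with it alone gives 9×39 = 351.
Optimal mix: 8×item 1 + 4×item 3 → duration 48, value 368.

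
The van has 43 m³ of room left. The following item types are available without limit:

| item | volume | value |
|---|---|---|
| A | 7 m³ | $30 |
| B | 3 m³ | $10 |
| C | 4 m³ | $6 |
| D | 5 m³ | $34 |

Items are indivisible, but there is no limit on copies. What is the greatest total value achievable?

$282

Best value-per-unit is D at 34/5; filling with it alone gives 8×34 = 272.
Optimal mix: 1×B + 8×D → volume 43, value 282.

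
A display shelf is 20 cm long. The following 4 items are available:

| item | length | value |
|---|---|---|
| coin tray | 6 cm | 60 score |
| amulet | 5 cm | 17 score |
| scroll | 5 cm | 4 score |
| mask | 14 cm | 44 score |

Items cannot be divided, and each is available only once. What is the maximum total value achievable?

This is a 0/1 knapsack; check combinations near the capacity.
- coin tray+mask: length 6+14=20, value 60+44=104
- coin tray+amulet+scroll: length 6+5+5=16, value 60+17+4=81
- coin tray+amulet: length 6+5=11, value 60+17=77
- coin tray+scroll: length 6+5=11, value 60+4=64
- amulet+mask: length 5+14=19, value 17+44=61
Best: 104 score.

104 score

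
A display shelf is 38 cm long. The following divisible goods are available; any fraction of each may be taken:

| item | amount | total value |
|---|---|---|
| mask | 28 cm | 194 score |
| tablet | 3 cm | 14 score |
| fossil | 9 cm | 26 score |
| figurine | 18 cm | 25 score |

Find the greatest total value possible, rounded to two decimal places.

228.22

Take in order of value per unit:
- mask (194/28 per unit): all 28 → value 194, running total 194.00
- tablet (14/3 per unit): all 3 → value 14, running total 208.00
- fossil (26/9 per unit): 7 of 9 → value 7×26/9 = 20.2222, running total 228.22
Total 228.22.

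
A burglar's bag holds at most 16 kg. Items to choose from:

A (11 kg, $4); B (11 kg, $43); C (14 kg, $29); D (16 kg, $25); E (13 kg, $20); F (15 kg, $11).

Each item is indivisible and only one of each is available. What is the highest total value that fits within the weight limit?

$43

Check high-value combinations within 16 kg:
- B: weight 11, value 43
- C: weight 14, value 29
- D: weight 16, value 25
Best: $43.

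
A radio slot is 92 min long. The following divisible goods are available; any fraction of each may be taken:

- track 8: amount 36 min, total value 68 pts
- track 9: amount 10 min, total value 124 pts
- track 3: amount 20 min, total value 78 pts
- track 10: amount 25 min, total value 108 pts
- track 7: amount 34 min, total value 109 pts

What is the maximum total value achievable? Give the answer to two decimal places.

424.67

Take in order of value per unit:
- track 9 (124/10 per unit): all 10 → value 124, running total 124.00
- track 10 (108/25 per unit): all 25 → value 108, running total 232.00
- track 3 (78/20 per unit): all 20 → value 78, running total 310.00
- track 7 (109/34 per unit): all 34 → value 109, running total 419.00
- track 8 (68/36 per unit): 3 of 36 → value 3×68/36 = 5.6667, running total 424.67
Total 424.67.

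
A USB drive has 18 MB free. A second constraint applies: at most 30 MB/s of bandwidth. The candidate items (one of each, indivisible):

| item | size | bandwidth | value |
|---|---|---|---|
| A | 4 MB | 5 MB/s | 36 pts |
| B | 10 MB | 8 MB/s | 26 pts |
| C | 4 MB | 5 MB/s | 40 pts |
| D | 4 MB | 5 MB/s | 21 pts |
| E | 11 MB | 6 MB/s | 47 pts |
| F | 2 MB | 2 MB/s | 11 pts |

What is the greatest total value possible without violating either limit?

108 pts

Feasible sets respecting both limits:
- A+C+D+F: size 14, bandwidth 17, value 108
- A+B+C: size 18, bandwidth 18, value 102
- C+E+F: size 17, bandwidth 13, value 98
- A+C+D: size 12, bandwidth 15, value 97
Best: 108 pts.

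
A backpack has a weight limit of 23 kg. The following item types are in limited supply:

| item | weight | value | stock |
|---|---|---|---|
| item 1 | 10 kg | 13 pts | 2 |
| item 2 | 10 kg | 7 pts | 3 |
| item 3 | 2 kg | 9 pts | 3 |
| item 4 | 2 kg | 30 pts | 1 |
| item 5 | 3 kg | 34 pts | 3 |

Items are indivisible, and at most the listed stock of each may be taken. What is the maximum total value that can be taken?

159 pts

Best selections within weight 23 and stock limits:
- 3×item 3 + 1×item 4 + 3×item 5: weight 17, value 159
- 1×item 1 + 1×item 3 + 1×item 4 + 3×item 5: weight 23, value 154
Best: 159 pts.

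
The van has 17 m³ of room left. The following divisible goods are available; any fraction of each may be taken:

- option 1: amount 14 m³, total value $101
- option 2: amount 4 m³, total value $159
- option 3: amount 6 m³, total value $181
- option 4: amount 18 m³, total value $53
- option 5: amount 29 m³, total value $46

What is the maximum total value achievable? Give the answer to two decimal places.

390.50

Take in order of value per unit:
- option 2 (159/4 per unit): all 4 → value 159, running total 159.00
- option 3 (181/6 per unit): all 6 → value 181, running total 340.00
- option 1 (101/14 per unit): 7 of 14 → value 7×101/14 = 50.5000, running total 390.50
Total 390.50.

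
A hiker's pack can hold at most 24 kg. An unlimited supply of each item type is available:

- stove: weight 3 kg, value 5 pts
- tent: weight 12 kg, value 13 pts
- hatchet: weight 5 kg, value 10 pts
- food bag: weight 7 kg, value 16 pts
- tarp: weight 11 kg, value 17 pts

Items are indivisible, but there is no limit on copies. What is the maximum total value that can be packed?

53 pts

Best value-per-unit is food bag at 16/7; filling with it alone gives 3×16 = 48.
Optimal mix: 1×stove + 3×food bag → weight 24, value 53.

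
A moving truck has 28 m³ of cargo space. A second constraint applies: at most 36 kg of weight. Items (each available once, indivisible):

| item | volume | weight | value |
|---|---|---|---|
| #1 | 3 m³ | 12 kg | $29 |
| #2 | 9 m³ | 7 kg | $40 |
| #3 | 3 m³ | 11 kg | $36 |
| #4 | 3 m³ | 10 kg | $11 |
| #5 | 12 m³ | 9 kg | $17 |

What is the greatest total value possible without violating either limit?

Feasible sets respecting both limits:
- #1+#2+#3: volume 15, weight 30, value 105
- #2+#3+#5: volume 24, weight 27, value 93
- #2+#3+#4: volume 15, weight 28, value 87
Best: $105.

$105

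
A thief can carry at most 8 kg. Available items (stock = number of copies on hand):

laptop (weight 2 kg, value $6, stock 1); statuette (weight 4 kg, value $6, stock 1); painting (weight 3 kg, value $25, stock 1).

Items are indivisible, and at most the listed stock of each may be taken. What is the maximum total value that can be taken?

Best selections within weight 8 and stock limits:
- 1×laptop + 1×painting: weight 5, value 31
- 1×statuette + 1×painting: weight 7, value 31
Best: $31.

$31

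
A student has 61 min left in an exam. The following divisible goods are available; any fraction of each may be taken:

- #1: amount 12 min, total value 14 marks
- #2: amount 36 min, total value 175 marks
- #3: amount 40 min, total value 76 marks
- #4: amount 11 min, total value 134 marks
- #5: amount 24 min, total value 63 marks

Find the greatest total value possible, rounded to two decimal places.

Take in order of value per unit:
- #4 (134/11 per unit): all 11 → value 134, running total 134.00
- #2 (175/36 per unit): all 36 → value 175, running total 309.00
- #5 (63/24 per unit): 14 of 24 → value 14×63/24 = 36.7500, running total 345.75
Total 345.75.

345.75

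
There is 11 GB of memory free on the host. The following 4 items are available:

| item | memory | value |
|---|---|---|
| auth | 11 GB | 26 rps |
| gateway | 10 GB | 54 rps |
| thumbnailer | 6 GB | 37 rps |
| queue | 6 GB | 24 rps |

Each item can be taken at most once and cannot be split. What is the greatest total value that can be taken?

54 rps

Check high-value combinations within 11 GB:
- gateway: memory 10, value 54
- thumbnailer: memory 6, value 37
- auth: memory 11, value 26
Best: 54 rps.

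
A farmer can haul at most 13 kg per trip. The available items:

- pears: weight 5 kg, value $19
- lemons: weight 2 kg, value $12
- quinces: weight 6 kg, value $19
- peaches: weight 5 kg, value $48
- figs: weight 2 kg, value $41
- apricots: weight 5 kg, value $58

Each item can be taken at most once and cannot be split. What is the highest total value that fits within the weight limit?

$147

Check high-value combinations within 13 kg:
- peaches+figs+apricots: weight 5+2+5=12, value 48+41+58=147
- lemons+peaches+apricots: weight 2+5+5=12, value 12+48+58=118
- pears+figs+apricots: weight 5+2+5=12, value 19+41+58=118
Best: $147.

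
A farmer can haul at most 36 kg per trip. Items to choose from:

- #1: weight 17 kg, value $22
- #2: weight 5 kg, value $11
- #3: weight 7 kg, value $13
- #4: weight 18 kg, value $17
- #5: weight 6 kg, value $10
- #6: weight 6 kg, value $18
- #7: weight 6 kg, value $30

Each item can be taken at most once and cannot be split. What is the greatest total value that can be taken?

$83

Check high-value combinations within 36 kg:
- #1+#3+#6+#7: weight 17+7+6+6=36, value 22+13+18+30=83
- #2+#3+#5+#6+#7: weight 5+7+6+6+6=30, value 11+13+10+18+30=82
- #1+#2+#6+#7: weight 17+5+6+6=34, value 22+11+18+30=81
- #1+#5+#6+#7: weight 17+6+6+6=35, value 22+10+18+30=80
Best: $83.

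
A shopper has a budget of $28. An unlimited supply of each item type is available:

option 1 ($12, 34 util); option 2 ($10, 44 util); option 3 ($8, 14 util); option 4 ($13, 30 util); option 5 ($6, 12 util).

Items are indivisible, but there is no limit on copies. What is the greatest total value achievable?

102 util

Best value-per-unit is option 2 at 44/10; filling with it alone gives 2×44 = 88.
Optimal mix: 2×option 2 + 1×option 3 → cost 28, value 102.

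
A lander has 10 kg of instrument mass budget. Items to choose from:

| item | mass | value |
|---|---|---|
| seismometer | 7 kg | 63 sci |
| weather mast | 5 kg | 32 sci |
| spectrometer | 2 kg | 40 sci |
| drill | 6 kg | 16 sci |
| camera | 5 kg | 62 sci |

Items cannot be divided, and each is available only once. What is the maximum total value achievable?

Check high-value combinations within 10 kg:
- seismometer+spectrometer: mass 7+2=9, value 63+40=103
- spectrometer+camera: mass 2+5=7, value 40+62=102
- weather mast+camera: mass 5+5=10, value 32+62=94
Best: 103 sci.

103 sci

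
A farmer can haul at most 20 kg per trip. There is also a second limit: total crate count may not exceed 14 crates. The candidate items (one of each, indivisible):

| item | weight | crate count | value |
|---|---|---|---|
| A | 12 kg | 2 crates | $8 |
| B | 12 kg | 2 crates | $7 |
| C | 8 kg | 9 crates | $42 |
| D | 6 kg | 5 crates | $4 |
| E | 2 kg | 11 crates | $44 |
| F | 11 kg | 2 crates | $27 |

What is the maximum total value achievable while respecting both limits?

Feasible sets respecting both limits:
- E+F: weight 13, crate count 13, value 71
- C+F: weight 19, crate count 11, value 69
- A+E: weight 14, crate count 13, value 52
Best: $71.

$71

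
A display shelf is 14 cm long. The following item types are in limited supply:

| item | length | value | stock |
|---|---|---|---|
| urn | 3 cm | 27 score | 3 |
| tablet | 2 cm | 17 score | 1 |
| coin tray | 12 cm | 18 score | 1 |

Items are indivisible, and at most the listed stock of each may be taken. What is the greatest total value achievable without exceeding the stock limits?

98 score

Top feasible selections:
- 3×urn + 1×tablet: length 11, value 98
- 3×urn: length 9, value 81
- 2×urn + 1×tablet: length 8, value 71
Best: 98 score.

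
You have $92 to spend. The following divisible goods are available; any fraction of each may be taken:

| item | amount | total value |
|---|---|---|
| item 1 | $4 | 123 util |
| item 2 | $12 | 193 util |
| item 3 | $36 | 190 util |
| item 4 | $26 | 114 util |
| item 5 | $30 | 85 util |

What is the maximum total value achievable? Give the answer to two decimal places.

Take in order of value per unit:
- item 1 (123/4 per unit): all 4 → value 123, running total 123.00
- item 2 (193/12 per unit): all 12 → value 193, running total 316.00
- item 3 (190/36 per unit): all 36 → value 190, running total 506.00
- item 4 (114/26 per unit): all 26 → value 114, running total 620.00
- item 5 (85/30 per unit): 14 of 30 → value 14×85/30 = 39.6667, running total 659.67
Total 659.67.

659.67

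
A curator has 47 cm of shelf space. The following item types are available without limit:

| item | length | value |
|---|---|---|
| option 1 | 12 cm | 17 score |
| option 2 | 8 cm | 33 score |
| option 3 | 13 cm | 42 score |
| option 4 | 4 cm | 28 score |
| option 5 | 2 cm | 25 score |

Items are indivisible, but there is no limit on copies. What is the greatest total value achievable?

Best value-per-unit is option 5 at 25/2, and filling with it alone uses length 23×2=46. No mix of the others beats 23×25 = 575.

575 score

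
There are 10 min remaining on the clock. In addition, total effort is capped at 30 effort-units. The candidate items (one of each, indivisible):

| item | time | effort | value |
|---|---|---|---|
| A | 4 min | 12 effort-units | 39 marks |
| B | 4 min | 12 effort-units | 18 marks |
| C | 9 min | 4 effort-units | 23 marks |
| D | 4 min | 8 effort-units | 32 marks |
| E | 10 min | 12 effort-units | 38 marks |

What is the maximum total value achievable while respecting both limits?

Feasible sets respecting both limits:
- A+D: time 8, effort 20, value 71
- A+B: time 8, effort 24, value 57
- B+D: time 8, effort 20, value 50
- A: time 4, effort 12, value 39
Best: 71 marks.

71 marks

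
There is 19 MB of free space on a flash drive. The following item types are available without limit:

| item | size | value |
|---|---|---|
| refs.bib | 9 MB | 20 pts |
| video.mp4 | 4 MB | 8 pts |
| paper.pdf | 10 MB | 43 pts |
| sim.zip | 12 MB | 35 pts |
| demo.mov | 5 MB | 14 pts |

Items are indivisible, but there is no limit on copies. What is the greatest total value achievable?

65 pts

Best value-per-unit is paper.pdf at 43/10; filling with it alone gives 1×43 = 43.
Optimal mix: 1×video.mp4 + 1×paper.pdf + 1×demo.mov → size 19, value 65.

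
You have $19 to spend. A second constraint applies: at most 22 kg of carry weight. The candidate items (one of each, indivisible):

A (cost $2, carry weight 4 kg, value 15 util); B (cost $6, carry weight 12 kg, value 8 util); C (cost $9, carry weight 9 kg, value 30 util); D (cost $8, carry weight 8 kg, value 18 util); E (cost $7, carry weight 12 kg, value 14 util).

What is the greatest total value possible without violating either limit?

Feasible sets respecting both limits:
- A+C+D: cost 19, carry weight 21, value 63
- C+D: cost 17, carry weight 17, value 48
- A+C: cost 11, carry weight 13, value 45
- C+E: cost 16, carry weight 21, value 44
Best: 63 util.

63 util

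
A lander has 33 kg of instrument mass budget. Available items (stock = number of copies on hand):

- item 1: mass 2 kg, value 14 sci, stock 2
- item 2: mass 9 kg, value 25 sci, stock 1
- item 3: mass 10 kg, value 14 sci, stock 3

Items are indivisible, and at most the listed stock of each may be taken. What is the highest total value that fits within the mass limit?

81 sci

Top feasible selections:
- 2×item 1 + 1×item 2 + 2×item 3: mass 33, value 81
- 2×item 1 + 1×item 2 + 1×item 3: mass 23, value 67
- 1×item 1 + 1×item 2 + 2×item 3: mass 31, value 67
Best: 81 sci.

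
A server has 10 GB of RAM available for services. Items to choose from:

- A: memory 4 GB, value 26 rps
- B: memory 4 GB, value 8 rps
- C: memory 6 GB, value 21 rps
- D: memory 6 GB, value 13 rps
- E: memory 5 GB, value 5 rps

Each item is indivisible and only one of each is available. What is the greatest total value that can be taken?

47 rps

Check high-value combinations within 10 GB:
- A+C: memory 4+6=10, value 26+21=47
- A+D: memory 4+6=10, value 26+13=39
- A+B: memory 4+4=8, value 26+8=34
- A+E: memory 4+5=9, value 26+5=31
- B+C: memory 4+6=10, value 8+21=29
Best: 47 rps.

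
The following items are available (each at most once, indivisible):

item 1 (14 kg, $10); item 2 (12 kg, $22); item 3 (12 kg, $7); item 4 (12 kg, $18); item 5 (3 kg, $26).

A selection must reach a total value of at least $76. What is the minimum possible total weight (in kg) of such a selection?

41

Subsets with value ≥ 76, sorted by total weight:
- item 1+item 2+item 4+item 5: weight 41, value 76
- item 1+item 2+item 3+item 4+item 5: weight 53, value 83
Minimum weight: 41 kg.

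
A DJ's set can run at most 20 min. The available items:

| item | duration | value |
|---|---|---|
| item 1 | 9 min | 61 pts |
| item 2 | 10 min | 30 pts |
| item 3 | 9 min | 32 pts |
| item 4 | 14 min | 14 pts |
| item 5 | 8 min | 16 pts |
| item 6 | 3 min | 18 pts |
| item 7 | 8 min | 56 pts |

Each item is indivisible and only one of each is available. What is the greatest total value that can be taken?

135 pts

Check high-value combinations within 20 min:
- item 1+item 6+item 7: duration 9+3+8=20, value 61+18+56=135
- item 1+item 7: duration 9+8=17, value 61+56=117
- item 3+item 6+item 7: duration 9+3+8=20, value 32+18+56=106
Best: 135 pts.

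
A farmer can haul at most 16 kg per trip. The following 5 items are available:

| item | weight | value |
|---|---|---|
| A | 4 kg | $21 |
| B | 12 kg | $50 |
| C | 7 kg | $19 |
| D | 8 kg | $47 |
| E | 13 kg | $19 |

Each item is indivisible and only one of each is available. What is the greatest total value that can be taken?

Check high-value combinations within 16 kg:
- A+B: weight 4+12=16, value 21+50=71
- A+D: weight 4+8=12, value 21+47=68
- C+D: weight 7+8=15, value 19+47=66
- B: weight 12, value 50
- D: weight 8, value 47
Best: $71.

$71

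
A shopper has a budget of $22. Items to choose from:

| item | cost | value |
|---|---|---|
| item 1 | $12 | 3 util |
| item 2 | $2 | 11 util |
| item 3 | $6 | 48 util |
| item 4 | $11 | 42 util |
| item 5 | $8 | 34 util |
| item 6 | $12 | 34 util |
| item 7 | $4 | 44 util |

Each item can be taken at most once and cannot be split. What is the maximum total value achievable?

Check high-value combinations within $22:
- item 2+item 3+item 5+item 7: cost 2+6+8+4=20, value 11+48+34+44=137
- item 3+item 4+item 7: cost 6+11+4=21, value 48+42+44=134
- item 3+item 5+item 7: cost 6+8+4=18, value 48+34+44=126
Best: 137 util.

137 util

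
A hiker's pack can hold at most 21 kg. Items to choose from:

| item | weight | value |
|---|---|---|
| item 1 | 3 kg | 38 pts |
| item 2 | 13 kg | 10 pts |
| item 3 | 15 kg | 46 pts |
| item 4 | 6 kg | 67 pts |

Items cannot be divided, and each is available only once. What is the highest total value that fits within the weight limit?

113 pts

Check high-value combinations within 21 kg:
- item 3+item 4: weight 15+6=21, value 46+67=113
- item 1+item 4: weight 3+6=9, value 38+67=105
- item 1+item 3: weight 3+15=18, value 38+46=84
- item 2+item 4: weight 13+6=19, value 10+67=77
- item 4: weight 6, value 67
Best: 113 pts.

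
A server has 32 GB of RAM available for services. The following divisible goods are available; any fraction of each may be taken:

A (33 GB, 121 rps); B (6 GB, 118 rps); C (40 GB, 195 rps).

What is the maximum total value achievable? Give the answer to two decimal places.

Take in order of value per unit:
- B (118/6 per unit): all 6 → value 118, running total 118.00
- C (195/40 per unit): 26 of 40 → value 26×195/40 = 126.7500, running total 244.75
Total 244.75.

244.75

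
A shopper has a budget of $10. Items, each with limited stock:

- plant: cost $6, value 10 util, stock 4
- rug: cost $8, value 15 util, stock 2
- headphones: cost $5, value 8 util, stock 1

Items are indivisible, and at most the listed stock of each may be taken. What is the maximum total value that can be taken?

Best selections within cost 10 and stock limits:
- 1×rug: cost 8, value 15
- 1×plant: cost 6, value 10
- 1×headphones: cost 5, value 8
Best: 15 util.

15 util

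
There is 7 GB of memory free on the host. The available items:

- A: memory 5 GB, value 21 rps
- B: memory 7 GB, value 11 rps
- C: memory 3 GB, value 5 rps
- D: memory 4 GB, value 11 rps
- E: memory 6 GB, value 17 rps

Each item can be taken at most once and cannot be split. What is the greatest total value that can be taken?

21 rps

Check high-value combinations within 7 GB:
- A: memory 5, value 21
- E: memory 6, value 17
- C+D: memory 3+4=7, value 5+11=16
- D: memory 4, value 11
Best: 21 rps.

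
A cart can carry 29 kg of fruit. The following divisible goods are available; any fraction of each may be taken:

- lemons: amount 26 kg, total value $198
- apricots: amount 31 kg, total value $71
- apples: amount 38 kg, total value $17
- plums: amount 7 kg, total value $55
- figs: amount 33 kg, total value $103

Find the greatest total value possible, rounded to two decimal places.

222.54

Take in order of value per unit:
- plums (55/7 per unit): all 7 → value 55, running total 55.00
- lemons (198/26 per unit): 22 of 26 → value 22×198/26 = 167.5385, running total 222.54
Total 222.54.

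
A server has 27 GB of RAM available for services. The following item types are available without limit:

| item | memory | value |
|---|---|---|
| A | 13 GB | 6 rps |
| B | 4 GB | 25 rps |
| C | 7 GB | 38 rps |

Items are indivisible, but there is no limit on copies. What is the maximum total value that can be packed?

163 rps

Best value-per-unit is B at 25/4; filling with it alone gives 6×25 = 150.
Optimal mix: 5×B + 1×C → memory 27, value 163.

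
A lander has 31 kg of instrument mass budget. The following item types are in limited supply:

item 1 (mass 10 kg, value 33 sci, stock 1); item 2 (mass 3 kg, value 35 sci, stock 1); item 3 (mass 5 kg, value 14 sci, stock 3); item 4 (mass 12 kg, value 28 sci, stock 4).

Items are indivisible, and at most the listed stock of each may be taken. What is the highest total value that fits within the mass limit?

110 sci

Best selections within mass 31 and stock limits:
- 1×item 1 + 1×item 2 + 3×item 3: mass 28, value 110
- 1×item 1 + 1×item 2 + 1×item 3 + 1×item 4: mass 30, value 110
- 1×item 2 + 3×item 3 + 1×item 4: mass 30, value 105
- 1×item 1 + 1×item 2 + 2×item 3: mass 23, value 96
Best: 110 sci.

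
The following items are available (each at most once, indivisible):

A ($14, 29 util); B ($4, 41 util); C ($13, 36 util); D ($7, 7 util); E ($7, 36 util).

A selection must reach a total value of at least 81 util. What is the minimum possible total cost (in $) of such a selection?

18

Subsets with value ≥ 81, sorted by total cost:
- B+D+E: cost 18, value 84
- B+C+E: cost 24, value 113
- B+C+D: cost 24, value 84
- A+B+E: cost 25, value 106
Minimum cost: 18 $.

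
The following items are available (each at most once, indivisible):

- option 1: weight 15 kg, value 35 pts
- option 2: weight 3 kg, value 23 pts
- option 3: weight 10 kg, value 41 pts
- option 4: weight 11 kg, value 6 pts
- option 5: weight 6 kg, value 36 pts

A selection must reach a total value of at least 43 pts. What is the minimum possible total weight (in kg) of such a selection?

9

Subsets with value ≥ 43, sorted by total weight:
- option 2+option 5: weight 9, value 59
- option 2+option 3: weight 13, value 64
- option 3+option 5: weight 16, value 77
Minimum weight: 9 kg.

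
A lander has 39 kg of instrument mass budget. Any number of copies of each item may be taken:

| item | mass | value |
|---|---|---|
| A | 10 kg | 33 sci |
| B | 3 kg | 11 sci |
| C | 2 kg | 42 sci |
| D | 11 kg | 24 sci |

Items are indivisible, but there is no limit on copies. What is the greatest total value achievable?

Best value-per-unit is C at 42/2, and filling with it alone uses mass 19×2=38. No mix of the others beats 19×42 = 798.

798 sci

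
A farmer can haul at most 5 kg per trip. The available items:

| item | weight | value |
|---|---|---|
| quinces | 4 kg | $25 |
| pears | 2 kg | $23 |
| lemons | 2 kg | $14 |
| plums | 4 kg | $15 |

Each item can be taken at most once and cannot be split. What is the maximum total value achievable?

Check high-value combinations within 5 kg:
- pears+lemons: weight 2+2=4, value 23+14=37
- quinces: weight 4, value 25
- pears: weight 2, value 23
- plums: weight 4, value 15
Best: $37.

$37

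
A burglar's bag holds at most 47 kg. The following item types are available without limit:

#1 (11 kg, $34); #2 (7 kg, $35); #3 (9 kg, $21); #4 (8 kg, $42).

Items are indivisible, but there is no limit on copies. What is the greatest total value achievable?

$245

Best value-per-unit is #4 at 42/8; filling with it alone gives 5×42 = 210.
Optimal mix: 1×#2 + 5×#4 → weight 47, value 245.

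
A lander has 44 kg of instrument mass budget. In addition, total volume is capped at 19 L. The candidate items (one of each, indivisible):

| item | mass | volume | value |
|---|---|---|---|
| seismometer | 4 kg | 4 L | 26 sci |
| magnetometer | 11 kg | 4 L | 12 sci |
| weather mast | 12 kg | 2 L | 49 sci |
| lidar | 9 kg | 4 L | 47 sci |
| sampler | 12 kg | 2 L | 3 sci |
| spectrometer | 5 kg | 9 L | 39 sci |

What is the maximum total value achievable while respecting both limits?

161 sci

Feasible sets respecting both limits:
- seismometer+weather mast+lidar+spectrometer: mass 30, volume 19, value 161
- magnetometer+weather mast+lidar+spectrometer: mass 37, volume 19, value 147
- weather mast+lidar+sampler+spectrometer: mass 38, volume 17, value 138
Best: 161 sci.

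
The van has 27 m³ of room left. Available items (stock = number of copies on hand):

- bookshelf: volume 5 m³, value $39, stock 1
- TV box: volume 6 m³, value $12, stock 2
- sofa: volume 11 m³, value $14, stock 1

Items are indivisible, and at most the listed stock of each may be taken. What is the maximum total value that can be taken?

Top feasible selections:
- 1×bookshelf + 1×TV box + 1×sofa: volume 22, value 65
- 1×bookshelf + 2×TV box: volume 17, value 63
- 1×bookshelf + 1×sofa: volume 16, value 53
- 1×bookshelf + 1×TV box: volume 11, value 51
Best: $65.

$65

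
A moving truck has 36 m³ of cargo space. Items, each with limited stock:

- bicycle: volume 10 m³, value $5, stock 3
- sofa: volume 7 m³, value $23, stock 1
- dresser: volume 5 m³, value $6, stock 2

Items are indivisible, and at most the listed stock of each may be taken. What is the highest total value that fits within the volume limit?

$40

Best selections within volume 36 and stock limits:
- 1×bicycle + 1×sofa + 2×dresser: volume 27, value 40
- 2×bicycle + 1×sofa + 1×dresser: volume 32, value 39
- 1×sofa + 2×dresser: volume 17, value 35
- 1×bicycle + 1×sofa + 1×dresser: volume 22, value 34
Best: $40.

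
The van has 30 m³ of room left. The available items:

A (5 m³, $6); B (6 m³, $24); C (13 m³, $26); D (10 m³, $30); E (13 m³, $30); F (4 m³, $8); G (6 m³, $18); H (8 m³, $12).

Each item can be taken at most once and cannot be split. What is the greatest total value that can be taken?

Check high-value combinations within 30 m³:
- B+D+E: volume 6+10+13=29, value 24+30+30=84
- B+D+G+H: volume 6+10+6+8=30, value 24+30+18+12=84
- B+D+F+G: volume 6+10+4+6=26, value 24+30+8+18=80
- B+C+D: volume 6+13+10=29, value 24+26+30=80
- B+E+F+G: volume 6+13+4+6=29, value 24+30+8+18=80
Best: $84.

$84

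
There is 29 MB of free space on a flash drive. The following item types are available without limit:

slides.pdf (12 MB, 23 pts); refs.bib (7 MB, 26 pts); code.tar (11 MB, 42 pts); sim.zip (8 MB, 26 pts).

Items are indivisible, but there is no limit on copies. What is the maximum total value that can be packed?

110 pts

Best value-per-unit is code.tar at 42/11; filling with it alone gives 2×42 = 84.
Optimal mix: 1×refs.bib + 2×code.tar → size 29, value 110.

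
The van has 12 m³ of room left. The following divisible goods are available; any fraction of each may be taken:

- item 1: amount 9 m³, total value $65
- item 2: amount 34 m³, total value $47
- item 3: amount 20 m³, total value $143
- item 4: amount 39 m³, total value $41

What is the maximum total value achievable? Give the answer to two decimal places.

86.45

Take in order of value per unit:
- item 1 (65/9 per unit): all 9 → value 65, running total 65.00
- item 3 (143/20 per unit): 3 of 20 → value 3×143/20 = 21.4500, running total 86.45
Total 86.45.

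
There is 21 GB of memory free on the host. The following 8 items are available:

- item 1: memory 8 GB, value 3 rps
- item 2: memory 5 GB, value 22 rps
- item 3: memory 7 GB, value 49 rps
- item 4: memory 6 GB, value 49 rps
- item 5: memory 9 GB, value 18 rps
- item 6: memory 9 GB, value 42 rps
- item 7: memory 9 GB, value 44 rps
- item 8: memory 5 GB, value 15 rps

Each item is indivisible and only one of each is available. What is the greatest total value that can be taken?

Check high-value combinations within 21 GB:
- item 2+item 3+item 4: memory 5+7+6=18, value 22+49+49=120
- item 2+item 4+item 7: memory 5+6+9=20, value 22+49+44=115
- item 2+item 3+item 7: memory 5+7+9=21, value 22+49+44=115
- item 3+item 4+item 8: memory 7+6+5=18, value 49+49+15=113
- item 2+item 4+item 6: memory 5+6+9=20, value 22+49+42=113
Best: 120 rps.

120 rps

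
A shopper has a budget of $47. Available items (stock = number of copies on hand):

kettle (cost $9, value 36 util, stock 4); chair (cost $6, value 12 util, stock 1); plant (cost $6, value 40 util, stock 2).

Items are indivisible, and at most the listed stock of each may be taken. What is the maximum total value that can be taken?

200 util

Top feasible selections:
- 3×kettle + 1×chair + 2×plant: cost 45, value 200
- 3×kettle + 2×plant: cost 39, value 188
- 4×kettle + 1×plant: cost 42, value 184
- 2×kettle + 1×chair + 2×plant: cost 36, value 164
Best: 200 util.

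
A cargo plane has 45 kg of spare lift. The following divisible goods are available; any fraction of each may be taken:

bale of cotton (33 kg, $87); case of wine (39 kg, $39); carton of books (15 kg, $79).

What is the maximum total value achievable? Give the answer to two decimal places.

Take in order of value per unit:
- carton of books (79/15 per unit): all 15 → value 79, running total 79.00
- bale of cotton (87/33 per unit): 30 of 33 → value 30×87/33 = 79.0909, running total 158.09
Total 158.09.

158.09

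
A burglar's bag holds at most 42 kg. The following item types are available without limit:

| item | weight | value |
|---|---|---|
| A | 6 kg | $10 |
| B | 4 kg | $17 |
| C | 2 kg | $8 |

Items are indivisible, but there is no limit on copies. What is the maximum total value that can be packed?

Best value-per-unit is B at 17/4; filling with it alone gives 10×17 = 170.
Optimal mix: 10×B + 1×C → weight 42, value 178.

$178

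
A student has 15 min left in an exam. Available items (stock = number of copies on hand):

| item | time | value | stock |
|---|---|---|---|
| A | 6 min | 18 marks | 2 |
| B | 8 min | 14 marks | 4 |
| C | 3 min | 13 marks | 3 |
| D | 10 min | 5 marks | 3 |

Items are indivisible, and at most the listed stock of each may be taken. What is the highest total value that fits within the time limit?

Best selections within time 15 and stock limits:
- 1×A + 3×C: time 15, value 57
- 2×A + 1×C: time 15, value 49
- 1×A + 2×C: time 12, value 44
- 1×B + 2×C: time 14, value 40
Best: 57 marks.

57 marks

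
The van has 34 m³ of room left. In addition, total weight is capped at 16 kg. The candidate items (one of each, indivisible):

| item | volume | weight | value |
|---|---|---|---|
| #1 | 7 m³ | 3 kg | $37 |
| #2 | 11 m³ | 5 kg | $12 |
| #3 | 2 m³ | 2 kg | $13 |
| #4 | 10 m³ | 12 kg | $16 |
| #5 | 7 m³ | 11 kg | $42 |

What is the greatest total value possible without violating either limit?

Feasible sets respecting both limits:
- #1+#3+#5: volume 16, weight 16, value 92
- #1+#5: volume 14, weight 14, value 79
- #1+#2+#3: volume 20, weight 10, value 62
- #3+#5: volume 9, weight 13, value 55
Best: $92.

$92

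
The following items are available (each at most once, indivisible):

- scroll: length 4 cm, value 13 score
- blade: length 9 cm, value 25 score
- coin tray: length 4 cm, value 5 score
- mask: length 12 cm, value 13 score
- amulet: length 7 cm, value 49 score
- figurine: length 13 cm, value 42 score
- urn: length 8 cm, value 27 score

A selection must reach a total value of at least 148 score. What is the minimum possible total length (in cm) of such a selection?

41

Subsets with value ≥ 148, sorted by total length:
- scroll+blade+amulet+figurine+urn: length 41, value 156
- blade+coin tray+amulet+figurine+urn: length 41, value 148
Minimum length: 41 cm.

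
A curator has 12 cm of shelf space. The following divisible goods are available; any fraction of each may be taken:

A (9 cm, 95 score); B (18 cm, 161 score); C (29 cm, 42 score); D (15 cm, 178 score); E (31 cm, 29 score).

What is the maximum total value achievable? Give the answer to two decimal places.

142.40

Take in order of value per unit:
- D (178/15 per unit): 12 of 15 → value 12×178/15 = 142.4000, running total 142.40
Total 142.40.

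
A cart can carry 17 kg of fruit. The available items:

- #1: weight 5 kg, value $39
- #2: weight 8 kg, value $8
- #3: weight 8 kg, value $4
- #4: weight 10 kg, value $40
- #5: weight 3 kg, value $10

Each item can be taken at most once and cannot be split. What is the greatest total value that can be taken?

Check high-value combinations within 17 kg:
- #1+#4: weight 5+10=15, value 39+40=79
- #1+#2+#5: weight 5+8+3=16, value 39+8+10=57
- #1+#3+#5: weight 5+8+3=16, value 39+4+10=53
- #4+#5: weight 10+3=13, value 40+10=50
- #1+#5: weight 5+3=8, value 39+10=49
Best: $79.

$79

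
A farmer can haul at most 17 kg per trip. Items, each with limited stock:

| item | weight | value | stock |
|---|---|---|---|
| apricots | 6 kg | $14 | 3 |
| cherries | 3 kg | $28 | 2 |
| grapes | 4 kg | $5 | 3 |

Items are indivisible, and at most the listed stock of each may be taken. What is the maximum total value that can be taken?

$75

Top feasible selections:
- 1×apricots + 2×cherries + 1×grapes: weight 16, value 75
- 1×apricots + 2×cherries: weight 12, value 70
- 2×cherries + 2×grapes: weight 14, value 66
- 2×cherries + 1×grapes: weight 10, value 61
Best: $75.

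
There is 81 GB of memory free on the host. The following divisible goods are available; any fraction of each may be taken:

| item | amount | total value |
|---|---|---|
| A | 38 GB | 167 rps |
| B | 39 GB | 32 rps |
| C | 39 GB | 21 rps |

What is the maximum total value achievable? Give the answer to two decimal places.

201.15

Take in order of value per unit:
- A (167/38 per unit): all 38 → value 167, running total 167.00
- B (32/39 per unit): all 39 → value 32, running total 199.00
- C (21/39 per unit): 4 of 39 → value 4×21/39 = 2.1538, running total 201.15
Total 201.15.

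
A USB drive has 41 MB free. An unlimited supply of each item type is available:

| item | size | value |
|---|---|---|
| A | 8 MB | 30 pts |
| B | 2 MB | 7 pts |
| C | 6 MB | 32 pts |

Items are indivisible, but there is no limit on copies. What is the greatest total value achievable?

Best value-per-unit is C at 32/6; filling with it alone gives 6×32 = 192.
Optimal mix: 2×B + 6×C → size 40, value 206.

206 pts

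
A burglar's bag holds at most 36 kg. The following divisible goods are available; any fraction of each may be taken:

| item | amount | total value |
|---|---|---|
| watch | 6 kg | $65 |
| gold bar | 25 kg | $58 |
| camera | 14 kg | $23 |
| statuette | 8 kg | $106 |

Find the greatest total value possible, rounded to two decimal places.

Take in order of value per unit:
- statuette (106/8 per unit): all 8 → value 106, running total 106.00
- watch (65/6 per unit): all 6 → value 65, running total 171.00
- gold bar (58/25 per unit): 22 of 25 → value 22×58/25 = 51.0400, running total 222.04
Total 222.04.

222.04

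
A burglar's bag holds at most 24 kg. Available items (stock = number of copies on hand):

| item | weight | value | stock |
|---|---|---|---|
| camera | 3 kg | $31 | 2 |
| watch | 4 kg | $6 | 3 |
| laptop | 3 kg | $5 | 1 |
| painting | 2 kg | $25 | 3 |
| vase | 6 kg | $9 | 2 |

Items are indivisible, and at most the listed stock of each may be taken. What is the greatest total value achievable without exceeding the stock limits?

Top feasible selections:
- 2×camera + 3×painting + 2×vase: weight 24, value 155
- 2×camera + 3×watch + 3×painting: weight 24, value 155
Best: $155.

$155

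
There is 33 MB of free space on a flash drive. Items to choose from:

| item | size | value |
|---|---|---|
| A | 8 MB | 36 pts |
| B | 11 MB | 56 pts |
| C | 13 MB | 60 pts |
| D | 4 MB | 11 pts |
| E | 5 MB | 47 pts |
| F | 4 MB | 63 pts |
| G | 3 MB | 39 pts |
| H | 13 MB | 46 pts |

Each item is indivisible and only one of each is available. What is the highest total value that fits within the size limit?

Check high-value combinations within 33 MB:
- A+C+E+F+G: size 8+13+5+4+3=33, value 36+60+47+63+39=245
- A+B+E+F+G: size 8+11+5+4+3=31, value 36+56+47+63+39=241
- A+E+F+G+H: size 8+5+4+3+13=33, value 36+47+63+39+46=231
Best: 245 pts.

245 pts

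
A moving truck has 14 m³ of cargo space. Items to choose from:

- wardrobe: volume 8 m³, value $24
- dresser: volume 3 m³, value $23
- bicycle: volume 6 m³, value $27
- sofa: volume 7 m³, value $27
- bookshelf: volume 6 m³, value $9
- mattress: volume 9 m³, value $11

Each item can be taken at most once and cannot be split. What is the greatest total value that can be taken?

Check high-value combinations within 14 m³:
- bicycle+sofa: volume 6+7=13, value 27+27=54
- wardrobe+bicycle: volume 8+6=14, value 24+27=51
- dresser+bicycle: volume 3+6=9, value 23+27=50
- dresser+sofa: volume 3+7=10, value 23+27=50
Best: $54.

$54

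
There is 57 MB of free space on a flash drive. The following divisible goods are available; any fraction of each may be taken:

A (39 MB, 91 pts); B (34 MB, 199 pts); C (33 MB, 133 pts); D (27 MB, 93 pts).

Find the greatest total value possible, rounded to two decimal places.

291.70

Take in order of value per unit:
- B (199/34 per unit): all 34 → value 199, running total 199.00
- C (133/33 per unit): 23 of 33 → value 23×133/33 = 92.6970, running total 291.70
Total 291.70.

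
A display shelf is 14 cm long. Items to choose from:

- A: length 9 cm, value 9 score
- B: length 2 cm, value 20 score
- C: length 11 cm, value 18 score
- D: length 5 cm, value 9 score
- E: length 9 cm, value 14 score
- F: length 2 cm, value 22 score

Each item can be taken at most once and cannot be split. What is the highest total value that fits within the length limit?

Check high-value combinations within 14 cm:
- B+E+F: length 2+9+2=13, value 20+14+22=56
- B+D+F: length 2+5+2=9, value 20+9+22=51
- A+B+F: length 9+2+2=13, value 9+20+22=51
- B+F: length 2+2=4, value 20+22=42
- C+F: length 11+2=13, value 18+22=40
Best: 56 score.

56 score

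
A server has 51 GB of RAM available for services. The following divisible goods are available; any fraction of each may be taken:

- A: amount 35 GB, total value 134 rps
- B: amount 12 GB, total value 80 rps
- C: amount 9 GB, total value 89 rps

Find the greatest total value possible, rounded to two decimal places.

Take in order of value per unit:
- C (89/9 per unit): all 9 → value 89, running total 89.00
- B (80/12 per unit): all 12 → value 80, running total 169.00
- A (134/35 per unit): 30 of 35 → value 30×134/35 = 114.8571, running total 283.86
Total 283.86.

283.86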